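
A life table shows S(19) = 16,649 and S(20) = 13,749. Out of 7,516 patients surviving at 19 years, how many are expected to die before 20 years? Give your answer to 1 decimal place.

1309.2

The relevant probability is 1 − 13,749/16,649 = 0.174185.
Expected number = 7,516 × 0.174185 = 1309.2.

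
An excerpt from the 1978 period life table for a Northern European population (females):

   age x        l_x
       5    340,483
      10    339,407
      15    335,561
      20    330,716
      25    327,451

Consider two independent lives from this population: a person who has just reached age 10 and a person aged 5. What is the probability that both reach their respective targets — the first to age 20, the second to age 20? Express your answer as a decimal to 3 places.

0.946

p₁ = l_20/l_10 = 330,716/339,407 = 0.974394; p₂ = l_20/l_5 = 330,716/340,483 = 0.971314.
P(both) = p₁ × p₂ = 0.974394 × 0.971314 = 0.946443.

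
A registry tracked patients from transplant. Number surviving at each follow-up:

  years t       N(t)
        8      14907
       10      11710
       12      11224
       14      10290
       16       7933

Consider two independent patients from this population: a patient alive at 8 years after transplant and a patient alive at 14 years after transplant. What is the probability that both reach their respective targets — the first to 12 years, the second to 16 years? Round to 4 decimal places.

0.5805

p₁ = N(12)/N(8) = 11224/14907 = 0.752935; p₂ = N(16)/N(14) = 7933/10290 = 0.770943.
P(both) = p₁ × p₂ = 0.752935 × 0.770943 = 0.580470.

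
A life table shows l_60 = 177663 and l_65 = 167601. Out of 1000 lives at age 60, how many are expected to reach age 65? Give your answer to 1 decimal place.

943.4

The relevant probability is 167601/177663 = 0.943365.
Expected number = 1000 × 0.943365 = 943.4.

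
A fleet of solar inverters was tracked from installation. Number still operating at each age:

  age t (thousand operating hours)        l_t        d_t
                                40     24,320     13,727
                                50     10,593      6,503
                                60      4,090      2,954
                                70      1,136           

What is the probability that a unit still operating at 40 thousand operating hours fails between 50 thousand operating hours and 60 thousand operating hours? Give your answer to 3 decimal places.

0.267

This is the probability of reaching 50 but not 60, conditional on being operational at 40: (l_50 − l_60) / l_40.
= (10,593 − 4,090) / 24,320 = 6,503 / 24,320 = 0.267393.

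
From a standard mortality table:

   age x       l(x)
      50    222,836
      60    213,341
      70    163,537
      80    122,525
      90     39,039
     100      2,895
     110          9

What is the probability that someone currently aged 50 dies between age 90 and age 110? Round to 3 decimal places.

This is the probability of reaching 90 but not 110, conditional on being alive at 50: (l(90) − l(110)) / l(50).
= (39,039 − 9) / 222,836 = 39,030 / 222,836 = 0.175151.

0.175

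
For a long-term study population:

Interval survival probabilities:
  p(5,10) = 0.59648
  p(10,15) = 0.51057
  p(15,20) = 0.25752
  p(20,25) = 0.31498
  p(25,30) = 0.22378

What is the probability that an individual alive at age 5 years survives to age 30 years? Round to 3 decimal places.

0.006

The overall survival probability is 0.59648 × 0.51057 × 0.25752 × 0.31498 × 0.22378.
= 0.005528.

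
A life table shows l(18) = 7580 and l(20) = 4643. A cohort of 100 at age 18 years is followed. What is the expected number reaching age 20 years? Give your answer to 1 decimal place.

The relevant probability is 4643/7580 = 0.612533.
Expected number = 100 × 0.612533 = 61.3.

61.3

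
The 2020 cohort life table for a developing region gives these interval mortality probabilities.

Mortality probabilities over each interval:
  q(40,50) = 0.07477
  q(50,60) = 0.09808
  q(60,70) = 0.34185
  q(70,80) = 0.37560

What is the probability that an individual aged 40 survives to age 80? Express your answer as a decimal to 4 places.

P(survive 40→80) = (1 − 0.07477) × (1 − 0.09808) × (1 − 0.34185) × (1 − 0.37560).
= 0.92523 × 0.90192 × 0.65815 × 0.62440 = 0.342930.

0.3429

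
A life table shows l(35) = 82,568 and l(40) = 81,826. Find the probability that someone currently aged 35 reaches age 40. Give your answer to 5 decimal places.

0.99101

The conditional survival probability is l(40)/l(35) = 81,826/82,568 = 0.991013.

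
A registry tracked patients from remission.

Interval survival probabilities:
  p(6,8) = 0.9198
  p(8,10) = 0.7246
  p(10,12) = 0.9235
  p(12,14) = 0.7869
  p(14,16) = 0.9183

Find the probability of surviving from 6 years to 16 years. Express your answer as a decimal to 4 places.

0.4448

Chaining the interval survival probabilities: 0.9198 × 0.7246 × 0.9235 × 0.7869 × 0.9183.
= 0.444767.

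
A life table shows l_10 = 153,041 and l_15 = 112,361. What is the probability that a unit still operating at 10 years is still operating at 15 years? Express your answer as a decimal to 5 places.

The conditional survival probability is l_15/l_10 = 112,361/153,041 = 0.734189.

0.73419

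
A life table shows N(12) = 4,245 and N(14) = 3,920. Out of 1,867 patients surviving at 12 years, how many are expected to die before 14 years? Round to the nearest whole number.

The relevant probability is 1 − 3,920/4,245 = 0.076561.
Expected number = 1,867 × 0.076561 = 143.

143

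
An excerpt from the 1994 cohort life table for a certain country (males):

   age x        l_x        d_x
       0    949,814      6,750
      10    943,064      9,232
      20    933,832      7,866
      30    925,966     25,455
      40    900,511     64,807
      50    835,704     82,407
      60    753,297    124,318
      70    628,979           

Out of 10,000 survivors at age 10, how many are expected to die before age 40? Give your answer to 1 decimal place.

451.2

The relevant probability is 1 − 900,511/943,064 = 0.045122.
Expected number = 10,000 × 0.045122 = 451.2.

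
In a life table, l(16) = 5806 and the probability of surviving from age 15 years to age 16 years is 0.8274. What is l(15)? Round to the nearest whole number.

7017

l(15) = l(16) / p = 5806 / 0.8274 = 7017.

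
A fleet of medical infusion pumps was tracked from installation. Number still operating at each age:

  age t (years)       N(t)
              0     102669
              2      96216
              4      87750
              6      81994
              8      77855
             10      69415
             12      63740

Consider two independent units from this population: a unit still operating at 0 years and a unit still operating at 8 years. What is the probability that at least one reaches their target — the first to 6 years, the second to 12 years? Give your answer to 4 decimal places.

p₁ = N(6)/N(0) = 81994/102669 = 0.798625; p₂ = N(12)/N(8) = 63740/77855 = 0.818701.
P(at least one) = 1 − (1−p₁)(1−p₂) = 1 − 0.201375 × 0.181299 = 0.963491.

0.9635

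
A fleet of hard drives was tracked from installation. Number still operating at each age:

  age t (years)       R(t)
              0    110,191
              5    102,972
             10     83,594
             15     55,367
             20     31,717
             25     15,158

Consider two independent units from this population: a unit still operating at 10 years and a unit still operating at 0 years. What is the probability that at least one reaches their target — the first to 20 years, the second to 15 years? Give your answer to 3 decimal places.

p₁ = R(20)/R(10) = 31,717/83,594 = 0.379417; p₂ = R(15)/R(0) = 55,367/110,191 = 0.502464.
P(at least one) = 1 − (1−p₁)(1−p₂) = 1 − 0.620583 × 0.497536 = 0.691238.

0.691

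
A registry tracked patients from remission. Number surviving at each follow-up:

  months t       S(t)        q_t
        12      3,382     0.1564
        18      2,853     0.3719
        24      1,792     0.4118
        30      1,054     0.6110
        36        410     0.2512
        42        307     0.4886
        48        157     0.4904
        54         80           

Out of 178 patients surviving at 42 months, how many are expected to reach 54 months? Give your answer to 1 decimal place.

The relevant probability is 80/307 = 0.260586.
Expected number = 178 × 0.260586 = 46.4.

46.4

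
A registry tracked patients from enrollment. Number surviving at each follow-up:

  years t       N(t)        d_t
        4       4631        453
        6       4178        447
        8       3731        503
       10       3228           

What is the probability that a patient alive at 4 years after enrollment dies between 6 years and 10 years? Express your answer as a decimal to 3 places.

This is the probability of reaching 6 but not 10, conditional on being alive at 4: (N(6) − N(10)) / N(4).
= (4178 − 3228) / 4631 = 950 / 4631 = 0.205139.

0.205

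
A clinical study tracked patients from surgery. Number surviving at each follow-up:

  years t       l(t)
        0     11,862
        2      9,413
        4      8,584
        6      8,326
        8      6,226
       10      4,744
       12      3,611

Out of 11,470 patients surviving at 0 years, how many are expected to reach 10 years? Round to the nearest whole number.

4587

The relevant probability is 4,744/11,862 = 0.399933.
Expected number = 11,470 × 0.399933 = 4587.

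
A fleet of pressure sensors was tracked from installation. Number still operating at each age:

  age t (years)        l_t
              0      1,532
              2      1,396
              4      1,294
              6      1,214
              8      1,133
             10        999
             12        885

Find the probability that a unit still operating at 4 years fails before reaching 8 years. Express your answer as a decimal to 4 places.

0.1244

P(fail before 8 | operational at 4) = 1 − l_8/l_4 = 1 − 1,133/1,294 = (161)/1,294 = 0.124420.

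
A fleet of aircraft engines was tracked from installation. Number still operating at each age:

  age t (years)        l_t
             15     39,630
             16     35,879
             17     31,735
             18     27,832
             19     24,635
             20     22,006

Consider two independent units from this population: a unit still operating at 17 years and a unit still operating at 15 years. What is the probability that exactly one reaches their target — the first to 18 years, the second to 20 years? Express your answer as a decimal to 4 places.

0.4583

p₁ = l_18/l_17 = 27,832/31,735 = 0.877013; p₂ = l_20/l_15 = 22,006/39,630 = 0.555286.
P(exactly one) = p₁(1−p₂) + (1−p₁)p₂ = 0.390020 + 0.068293 = 0.458313.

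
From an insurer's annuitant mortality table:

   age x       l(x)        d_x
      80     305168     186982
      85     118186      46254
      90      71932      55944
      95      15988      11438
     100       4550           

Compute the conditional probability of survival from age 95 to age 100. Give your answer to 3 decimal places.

The conditional survival probability is l(100)/l(95) = 4550/15988 = 0.284588.

0.285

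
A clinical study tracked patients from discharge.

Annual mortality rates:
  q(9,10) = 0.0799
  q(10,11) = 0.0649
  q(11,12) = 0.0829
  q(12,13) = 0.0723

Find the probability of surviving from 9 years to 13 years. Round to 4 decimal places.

0.7320

Chaining the interval survival probabilities: (1 − 0.0799) × (1 − 0.0649) × (1 − 0.0829) × (1 − 0.0723).
= 0.9201 × 0.9351 × 0.9171 × 0.9277 = 0.732011.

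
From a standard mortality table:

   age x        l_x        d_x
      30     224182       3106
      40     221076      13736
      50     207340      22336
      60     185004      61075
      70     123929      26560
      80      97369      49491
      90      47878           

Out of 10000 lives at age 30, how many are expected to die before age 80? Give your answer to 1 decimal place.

The relevant probability is 1 − 97369/224182 = 0.565670.
Expected number = 10000 × 0.565670 = 5656.7.

5656.7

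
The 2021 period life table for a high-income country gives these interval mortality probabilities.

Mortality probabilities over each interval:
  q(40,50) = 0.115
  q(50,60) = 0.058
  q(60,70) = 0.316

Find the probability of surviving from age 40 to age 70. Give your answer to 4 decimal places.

0.5702

Survival from 40 to 70 is the product of surviving each interval: (1 − 0.115) × (1 − 0.058) × (1 − 0.316).
= 0.885 × 0.942 × 0.684 = 0.570230.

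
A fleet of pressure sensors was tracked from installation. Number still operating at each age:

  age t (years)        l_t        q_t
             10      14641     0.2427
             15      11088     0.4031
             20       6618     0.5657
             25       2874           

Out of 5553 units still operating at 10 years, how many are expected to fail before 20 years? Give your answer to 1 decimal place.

3042.9

The relevant probability is 1 − 6618/14641 = 0.547982.
Expected number = 5553 × 0.547982 = 3042.9.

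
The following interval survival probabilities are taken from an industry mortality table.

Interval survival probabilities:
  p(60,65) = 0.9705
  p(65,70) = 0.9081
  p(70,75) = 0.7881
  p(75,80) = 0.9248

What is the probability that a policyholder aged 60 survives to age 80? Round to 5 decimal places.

0.64233

Survival from 60 to 80 is the product of surviving each interval: 0.9705 × 0.9081 × 0.7881 × 0.9248.
= 0.642330.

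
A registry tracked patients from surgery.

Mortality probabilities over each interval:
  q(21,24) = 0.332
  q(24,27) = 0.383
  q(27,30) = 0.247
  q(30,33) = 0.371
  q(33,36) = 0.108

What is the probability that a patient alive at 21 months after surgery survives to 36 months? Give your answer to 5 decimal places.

0.17413

Survival from 21 to 36 is the product of surviving each interval: (1 − 0.332) × (1 − 0.383) × (1 − 0.247) × (1 − 0.371) × (1 − 0.108).
= 0.668 × 0.617 × 0.753 × 0.629 × 0.892 = 0.174129.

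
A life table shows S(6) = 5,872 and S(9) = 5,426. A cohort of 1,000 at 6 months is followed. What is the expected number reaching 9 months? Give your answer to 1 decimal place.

The relevant probability is 5,426/5,872 = 0.924046.
Expected number = 1,000 × 0.924046 = 924.0.

924.0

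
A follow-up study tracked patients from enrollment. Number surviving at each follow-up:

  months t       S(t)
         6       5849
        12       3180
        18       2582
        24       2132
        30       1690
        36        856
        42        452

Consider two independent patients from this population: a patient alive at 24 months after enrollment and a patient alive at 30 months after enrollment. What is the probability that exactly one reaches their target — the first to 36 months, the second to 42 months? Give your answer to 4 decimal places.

0.4542

p₁ = S(36)/S(24) = 856/2132 = 0.401501; p₂ = S(42)/S(30) = 452/1690 = 0.267456.
P(exactly one) = p₁(1−p₂) + (1−p₁)p₂ = 0.294117 + 0.160072 = 0.454189.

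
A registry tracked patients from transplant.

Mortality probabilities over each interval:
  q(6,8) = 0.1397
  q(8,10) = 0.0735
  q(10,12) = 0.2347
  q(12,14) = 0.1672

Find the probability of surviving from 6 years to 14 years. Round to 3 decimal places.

P(survive 6→14) = (1 − 0.1397) × (1 − 0.0735) × (1 − 0.2347) × (1 − 0.1672).
= 0.8603 × 0.9265 × 0.7653 × 0.8328 = 0.508005.

0.508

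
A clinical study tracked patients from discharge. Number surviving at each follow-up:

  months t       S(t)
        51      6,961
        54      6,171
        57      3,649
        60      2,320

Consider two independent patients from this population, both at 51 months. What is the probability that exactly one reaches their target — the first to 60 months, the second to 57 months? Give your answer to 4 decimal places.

p₁ = S(60)/S(51) = 2,320/6,961 = 0.333285; p₂ = S(57)/S(51) = 3,649/6,961 = 0.524206.
P(exactly one) = p₁(1−p₂) + (1−p₁)p₂ = 0.158575 + 0.349496 = 0.508071.

0.5081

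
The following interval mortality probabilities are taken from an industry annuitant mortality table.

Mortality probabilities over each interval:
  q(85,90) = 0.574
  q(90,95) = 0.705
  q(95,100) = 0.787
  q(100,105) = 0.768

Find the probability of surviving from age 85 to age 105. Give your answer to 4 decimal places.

0.0062

The overall survival probability is (1 − 0.574) × (1 − 0.705) × (1 − 0.787) × (1 − 0.768).
= 0.426 × 0.295 × 0.213 × 0.232 = 0.006210.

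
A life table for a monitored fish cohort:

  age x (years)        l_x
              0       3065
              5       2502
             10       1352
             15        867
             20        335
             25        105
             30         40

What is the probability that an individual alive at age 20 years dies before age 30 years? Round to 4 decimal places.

0.8806

P(die before 30 | alive at 20) = 1 − l_30/l_20 = 1 − 40/335 = (295)/335 = 0.880597.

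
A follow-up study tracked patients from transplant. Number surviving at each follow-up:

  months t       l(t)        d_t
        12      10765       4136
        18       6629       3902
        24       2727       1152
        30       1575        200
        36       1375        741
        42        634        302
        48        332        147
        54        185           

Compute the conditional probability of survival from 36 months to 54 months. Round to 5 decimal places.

The conditional survival probability is l(54)/l(36) = 185/1375 = 0.134545.

0.13455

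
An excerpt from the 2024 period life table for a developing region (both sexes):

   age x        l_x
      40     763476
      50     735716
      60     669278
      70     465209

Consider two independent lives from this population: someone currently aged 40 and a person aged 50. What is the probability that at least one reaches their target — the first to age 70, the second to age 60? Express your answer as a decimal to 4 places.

p₁ = l_70/l_40 = 465209/763476 = 0.609330; p₂ = l_60/l_50 = 669278/735716 = 0.909696.
P(at least one) = 1 − (1−p₁)(1−p₂) = 1 − 0.390670 × 0.090304 = 0.964721.

0.9647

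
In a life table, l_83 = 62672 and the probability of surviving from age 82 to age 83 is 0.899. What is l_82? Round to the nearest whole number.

l_82 = l_83 / p = 62672 / 0.899 = 69713.

69713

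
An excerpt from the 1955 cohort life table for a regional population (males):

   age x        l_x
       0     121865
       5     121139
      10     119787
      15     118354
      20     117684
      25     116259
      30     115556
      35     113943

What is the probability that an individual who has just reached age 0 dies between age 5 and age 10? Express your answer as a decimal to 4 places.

0.0111

We want 5|5q0 = (l_5 − l_10)/l_0.
This is the probability of reaching 5 but not 10, conditional on being alive at 0: (l_5 − l_10) / l_0.
= (121139 − 119787) / 121865 = 1352 / 121865 = 0.011094.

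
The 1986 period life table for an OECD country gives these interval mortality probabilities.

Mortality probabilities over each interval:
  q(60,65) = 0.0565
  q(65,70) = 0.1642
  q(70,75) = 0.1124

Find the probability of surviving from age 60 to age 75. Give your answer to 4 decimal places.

0.6999

P(survive 60→75) = (1 − 0.0565) × (1 − 0.1642) × (1 − 0.1124).
= 0.9435 × 0.8358 × 0.8876 = 0.699941.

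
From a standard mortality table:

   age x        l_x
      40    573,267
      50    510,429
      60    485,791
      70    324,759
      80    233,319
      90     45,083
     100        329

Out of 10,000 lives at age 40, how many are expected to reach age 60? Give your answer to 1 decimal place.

8474.1

The relevant probability is 485,791/573,267 = 0.847408.
Expected number = 10,000 × 0.847408 = 8474.1.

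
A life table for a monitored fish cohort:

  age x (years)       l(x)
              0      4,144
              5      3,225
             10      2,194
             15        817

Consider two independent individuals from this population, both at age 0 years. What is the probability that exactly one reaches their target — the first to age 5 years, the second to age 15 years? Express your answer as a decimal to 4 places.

0.6685

p₁ = l(5)/l(0) = 3,225/4,144 = 0.778234; p₂ = l(15)/l(0) = 817/4,144 = 0.197153.
P(exactly one) = p₁(1−p₂) + (1−p₁)p₂ = 0.624803 + 0.043722 = 0.668525.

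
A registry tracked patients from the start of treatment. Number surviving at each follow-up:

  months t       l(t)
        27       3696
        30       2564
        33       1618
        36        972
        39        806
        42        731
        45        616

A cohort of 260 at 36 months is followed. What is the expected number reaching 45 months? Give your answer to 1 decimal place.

164.8

The relevant probability is 616/972 = 0.633745.
Expected number = 260 × 0.633745 = 164.8.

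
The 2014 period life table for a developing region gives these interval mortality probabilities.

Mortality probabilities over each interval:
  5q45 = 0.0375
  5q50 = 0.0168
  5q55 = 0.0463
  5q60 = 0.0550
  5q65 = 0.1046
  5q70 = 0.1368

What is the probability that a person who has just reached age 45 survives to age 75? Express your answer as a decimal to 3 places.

The overall survival probability is (1 − 0.0375) × (1 − 0.0168) × (1 − 0.0463) × (1 − 0.0550) × (1 − 0.1046) × (1 − 0.1368).
= 0.9625 × 0.9832 × 0.9537 × 0.9450 × 0.8954 × 0.8632 = 0.659196.

0.659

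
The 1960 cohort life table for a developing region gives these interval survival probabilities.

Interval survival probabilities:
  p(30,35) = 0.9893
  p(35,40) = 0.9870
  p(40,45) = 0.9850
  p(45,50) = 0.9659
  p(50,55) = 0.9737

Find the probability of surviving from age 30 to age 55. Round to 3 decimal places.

0.905

Survival from 30 to 55 is the product of surviving each interval: 0.9893 × 0.9870 × 0.9850 × 0.9659 × 0.9737.
= 0.904563.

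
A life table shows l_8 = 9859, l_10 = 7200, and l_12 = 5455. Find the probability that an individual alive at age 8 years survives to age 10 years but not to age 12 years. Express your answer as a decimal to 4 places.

0.1770

This is the probability of reaching 10 but not 12, conditional on being alive at 8: (l_10 − l_12) / l_8.
= (7200 − 5455) / 9859 = 1745 / 9859 = 0.176996.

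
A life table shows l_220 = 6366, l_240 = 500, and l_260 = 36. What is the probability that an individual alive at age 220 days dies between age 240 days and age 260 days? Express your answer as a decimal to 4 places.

This is the probability of reaching 240 but not 260, conditional on being alive at 220: (l_240 − l_260) / l_220.
= (500 − 36) / 6366 = 464 / 6366 = 0.072887.

0.0729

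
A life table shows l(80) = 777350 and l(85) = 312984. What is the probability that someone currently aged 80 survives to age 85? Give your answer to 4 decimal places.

The conditional survival probability is l(85)/l(80) = 312984/777350 = 0.402629.

0.4026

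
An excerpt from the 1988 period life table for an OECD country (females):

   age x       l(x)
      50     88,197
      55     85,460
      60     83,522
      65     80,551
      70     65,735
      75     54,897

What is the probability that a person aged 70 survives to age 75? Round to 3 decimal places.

The conditional survival probability is l(75)/l(70) = 54,897/65,735 = 0.835126.

0.835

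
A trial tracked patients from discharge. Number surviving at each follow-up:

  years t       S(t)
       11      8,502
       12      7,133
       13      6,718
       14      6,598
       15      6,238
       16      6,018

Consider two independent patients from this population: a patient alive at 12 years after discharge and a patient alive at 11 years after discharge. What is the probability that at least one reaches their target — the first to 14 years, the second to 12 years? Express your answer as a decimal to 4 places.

0.9879

p₁ = S(14)/S(12) = 6,598/7,133 = 0.924996; p₂ = S(12)/S(11) = 7,133/8,502 = 0.838979.
P(at least one) = 1 − (1−p₁)(1−p₂) = 1 − 0.075004 × 0.161021 = 0.987923.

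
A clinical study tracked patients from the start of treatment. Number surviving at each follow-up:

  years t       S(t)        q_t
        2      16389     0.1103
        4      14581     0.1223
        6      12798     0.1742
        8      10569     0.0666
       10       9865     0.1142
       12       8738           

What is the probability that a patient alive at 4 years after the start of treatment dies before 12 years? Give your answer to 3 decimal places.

0.401

P(die before 12 | alive at 4) = 1 − S(12)/S(4) = 1 − 8738/14581 = (5843)/14581 = 0.400727.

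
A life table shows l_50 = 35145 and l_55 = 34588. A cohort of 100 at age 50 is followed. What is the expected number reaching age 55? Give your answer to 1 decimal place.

98.4

The relevant probability is 34588/35145 = 0.984151.
Expected number = 100 × 0.984151 = 98.4.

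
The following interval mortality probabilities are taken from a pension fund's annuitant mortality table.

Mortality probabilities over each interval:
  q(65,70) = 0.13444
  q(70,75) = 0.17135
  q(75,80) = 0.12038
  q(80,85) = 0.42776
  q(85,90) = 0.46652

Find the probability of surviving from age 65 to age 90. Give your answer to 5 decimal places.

0.19260

Survival from 65 to 90 is the product of surviving each interval: (1 − 0.13444) × (1 − 0.17135) × (1 − 0.12038) × (1 − 0.42776) × (1 − 0.46652).
= 0.86556 × 0.82865 × 0.87962 × 0.57224 × 0.53348 = 0.192602.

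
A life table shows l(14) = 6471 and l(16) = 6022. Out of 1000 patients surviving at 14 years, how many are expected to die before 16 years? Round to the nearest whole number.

The relevant probability is 1 − 6022/6471 = 0.069386.
Expected number = 1000 × 0.069386 = 69.

69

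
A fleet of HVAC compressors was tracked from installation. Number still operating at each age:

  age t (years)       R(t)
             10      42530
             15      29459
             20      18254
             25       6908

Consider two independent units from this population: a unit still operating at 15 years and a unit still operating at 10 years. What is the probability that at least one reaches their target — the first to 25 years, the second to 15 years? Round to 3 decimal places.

p₁ = R(25)/R(15) = 6908/29459 = 0.234495; p₂ = R(15)/R(10) = 29459/42530 = 0.692664.
P(at least one) = 1 − (1−p₁)(1−p₂) = 1 − 0.765505 × 0.307336 = 0.764733.

0.765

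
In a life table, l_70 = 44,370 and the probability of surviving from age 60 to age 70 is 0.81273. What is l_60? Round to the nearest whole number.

l_60 = l_70 / p = 44,370 / 0.81273 = 54594.

54594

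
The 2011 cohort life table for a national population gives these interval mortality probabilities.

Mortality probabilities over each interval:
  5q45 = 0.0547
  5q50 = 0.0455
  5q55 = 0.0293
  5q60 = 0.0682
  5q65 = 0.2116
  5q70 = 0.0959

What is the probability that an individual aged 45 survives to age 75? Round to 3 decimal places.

0.582

The overall survival probability is (1 − 0.0547) × (1 − 0.0455) × (1 − 0.0293) × (1 − 0.0682) × (1 − 0.2116) × (1 − 0.0959).
= 0.9453 × 0.9545 × 0.9707 × 0.9318 × 0.7884 × 0.9041 = 0.581723.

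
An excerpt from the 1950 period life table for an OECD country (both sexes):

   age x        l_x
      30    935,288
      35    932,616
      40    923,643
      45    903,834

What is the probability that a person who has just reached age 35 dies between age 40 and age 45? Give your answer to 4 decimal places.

0.0212

We want 5|5q35 = (l_40 − l_45)/l_35.
This is the probability of reaching 40 but not 45, conditional on being alive at 35: (l_40 − l_45) / l_35.
= (923,643 − 903,834) / 932,616 = 19,809 / 932,616 = 0.021240.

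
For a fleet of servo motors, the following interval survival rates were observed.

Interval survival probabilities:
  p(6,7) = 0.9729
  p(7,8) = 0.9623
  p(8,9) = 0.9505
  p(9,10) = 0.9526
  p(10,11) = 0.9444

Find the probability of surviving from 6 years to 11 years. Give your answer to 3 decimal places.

0.801

Survival from 6 to 11 is the product of surviving each interval: 0.9729 × 0.9623 × 0.9505 × 0.9526 × 0.9444.
= 0.800566.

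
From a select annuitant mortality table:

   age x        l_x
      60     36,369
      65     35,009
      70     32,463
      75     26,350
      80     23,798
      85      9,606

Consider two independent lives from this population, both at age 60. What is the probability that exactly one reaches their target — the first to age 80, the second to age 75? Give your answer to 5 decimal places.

p₁ = l_80/l_60 = 23,798/36,369 = 0.654348; p₂ = l_75/l_60 = 26,350/36,369 = 0.724518.
P(exactly one) = p₁(1−p₂) + (1−p₁)p₂ = 0.180261 + 0.250431 = 0.430692.

0.43069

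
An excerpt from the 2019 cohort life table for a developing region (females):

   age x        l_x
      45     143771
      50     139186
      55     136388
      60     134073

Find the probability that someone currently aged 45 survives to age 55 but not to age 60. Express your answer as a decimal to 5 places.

0.01610

We want 10|5q45 = (l_55 − l_60)/l_45.
This is the probability of reaching 55 but not 60, conditional on being alive at 45: (l_55 − l_60) / l_45.
= (136388 − 134073) / 143771 = 2315 / 143771 = 0.016102.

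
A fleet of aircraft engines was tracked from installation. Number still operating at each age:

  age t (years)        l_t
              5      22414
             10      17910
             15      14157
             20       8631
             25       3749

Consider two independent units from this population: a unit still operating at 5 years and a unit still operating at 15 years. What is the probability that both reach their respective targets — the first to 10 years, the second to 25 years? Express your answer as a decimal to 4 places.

0.2116

p₁ = l_10/l_5 = 17910/22414 = 0.799054; p₂ = l_25/l_15 = 3749/14157 = 0.264816.
P(both) = p₁ × p₂ = 0.799054 × 0.264816 = 0.211602.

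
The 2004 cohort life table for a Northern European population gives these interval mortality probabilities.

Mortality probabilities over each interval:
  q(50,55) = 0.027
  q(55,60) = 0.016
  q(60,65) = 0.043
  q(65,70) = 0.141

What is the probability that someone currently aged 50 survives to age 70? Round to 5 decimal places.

0.78707

Chaining the interval survival probabilities: (1 − 0.027) × (1 − 0.016) × (1 − 0.043) × (1 − 0.141).
= 0.973 × 0.984 × 0.957 × 0.859 = 0.787069.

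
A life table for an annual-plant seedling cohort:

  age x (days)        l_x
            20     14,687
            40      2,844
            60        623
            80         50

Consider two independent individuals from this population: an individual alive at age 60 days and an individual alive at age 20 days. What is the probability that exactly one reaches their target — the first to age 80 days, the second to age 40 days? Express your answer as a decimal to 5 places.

0.24282

p₁ = l_80/l_60 = 50/623 = 0.080257; p₂ = l_40/l_20 = 2,844/14,687 = 0.193641.
P(exactly one) = p₁(1−p₂) + (1−p₁)p₂ = 0.064716 + 0.178100 = 0.242816.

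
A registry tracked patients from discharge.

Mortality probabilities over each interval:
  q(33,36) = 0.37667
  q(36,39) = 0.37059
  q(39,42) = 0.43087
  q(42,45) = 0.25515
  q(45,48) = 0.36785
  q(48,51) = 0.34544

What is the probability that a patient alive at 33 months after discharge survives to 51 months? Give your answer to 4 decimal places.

0.0688

P(survive 33→51) = (1 − 0.37667) × (1 − 0.37059) × (1 − 0.43087) × (1 − 0.25515) × (1 − 0.36785) × (1 − 0.34544).
= 0.62333 × 0.62941 × 0.56913 × 0.74485 × 0.63215 × 0.65456 = 0.068818.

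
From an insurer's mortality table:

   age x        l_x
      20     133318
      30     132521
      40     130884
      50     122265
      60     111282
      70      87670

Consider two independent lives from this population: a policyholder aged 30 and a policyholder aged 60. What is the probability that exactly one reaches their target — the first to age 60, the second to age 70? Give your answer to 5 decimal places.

0.30444

p₁ = l_60/l_30 = 111282/132521 = 0.839731; p₂ = l_70/l_60 = 87670/111282 = 0.787818.
P(exactly one) = p₁(1−p₂) + (1−p₁)p₂ = 0.178176 + 0.126263 = 0.304439.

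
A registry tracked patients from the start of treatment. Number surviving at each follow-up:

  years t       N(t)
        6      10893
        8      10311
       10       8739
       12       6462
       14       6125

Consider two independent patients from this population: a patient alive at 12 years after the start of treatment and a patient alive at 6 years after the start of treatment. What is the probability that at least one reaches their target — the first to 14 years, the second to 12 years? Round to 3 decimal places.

p₁ = N(14)/N(12) = 6125/6462 = 0.947849; p₂ = N(12)/N(6) = 6462/10893 = 0.593225.
P(at least one) = 1 − (1−p₁)(1−p₂) = 1 − 0.052151 × 0.406775 = 0.978786.

0.979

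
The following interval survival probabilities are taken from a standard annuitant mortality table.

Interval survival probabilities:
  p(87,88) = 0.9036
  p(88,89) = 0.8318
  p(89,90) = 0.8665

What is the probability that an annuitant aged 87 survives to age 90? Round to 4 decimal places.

0.6513

Chaining the interval survival probabilities: 0.9036 × 0.8318 × 0.8665.
= 0.651274.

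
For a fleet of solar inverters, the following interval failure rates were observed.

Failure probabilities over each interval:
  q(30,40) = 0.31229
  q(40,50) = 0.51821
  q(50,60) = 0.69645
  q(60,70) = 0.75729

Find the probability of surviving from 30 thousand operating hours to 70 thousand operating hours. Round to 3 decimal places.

0.024

The overall survival probability is (1 − 0.31229) × (1 − 0.51821) × (1 − 0.69645) × (1 − 0.75729).
= 0.68771 × 0.48179 × 0.30355 × 0.24271 = 0.024411.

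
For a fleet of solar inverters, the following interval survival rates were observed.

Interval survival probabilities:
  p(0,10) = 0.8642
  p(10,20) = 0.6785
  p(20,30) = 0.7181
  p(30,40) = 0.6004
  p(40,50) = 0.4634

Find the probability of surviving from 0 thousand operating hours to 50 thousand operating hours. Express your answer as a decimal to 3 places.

0.117

Survival from 0 to 50 is the product of surviving each interval: 0.8642 × 0.6785 × 0.7181 × 0.6004 × 0.4634.
= 0.117151.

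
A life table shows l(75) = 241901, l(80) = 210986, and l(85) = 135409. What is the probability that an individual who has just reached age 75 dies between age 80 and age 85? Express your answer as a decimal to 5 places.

0.31243

This is the probability of reaching 80 but not 85, conditional on being alive at 75: (l(80) − l(85)) / l(75).
= (210986 − 135409) / 241901 = 75577 / 241901 = 0.312429.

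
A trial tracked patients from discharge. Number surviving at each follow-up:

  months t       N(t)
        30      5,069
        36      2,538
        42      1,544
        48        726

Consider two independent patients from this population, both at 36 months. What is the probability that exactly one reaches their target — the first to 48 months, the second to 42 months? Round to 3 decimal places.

p₁ = N(48)/N(36) = 726/2,538 = 0.286052; p₂ = N(42)/N(36) = 1,544/2,538 = 0.608353.
P(exactly one) = p₁(1−p₂) + (1−p₁)p₂ = 0.112031 + 0.434332 = 0.546364.

0.546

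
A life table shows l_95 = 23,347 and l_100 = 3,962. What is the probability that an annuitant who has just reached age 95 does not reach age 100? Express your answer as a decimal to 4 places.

P(die before 100 | alive at 95) = 1 − l_100/l_95 = 1 − 3,962/23,347 = (19,385)/23,347 = 0.830299.

0.8303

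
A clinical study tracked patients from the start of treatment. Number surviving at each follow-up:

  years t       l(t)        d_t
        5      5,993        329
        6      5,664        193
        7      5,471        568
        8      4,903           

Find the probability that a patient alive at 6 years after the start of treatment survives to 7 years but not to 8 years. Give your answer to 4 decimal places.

0.1003

This is the probability of reaching 7 but not 8, conditional on being alive at 6: (l(7) − l(8)) / l(6).
= (5,471 − 4,903) / 5,664 = 568 / 5,664 = 0.100282.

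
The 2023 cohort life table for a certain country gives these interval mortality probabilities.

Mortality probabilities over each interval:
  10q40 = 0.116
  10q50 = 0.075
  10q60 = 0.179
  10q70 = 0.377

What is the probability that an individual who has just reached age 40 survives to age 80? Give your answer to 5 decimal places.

The overall survival probability is (1 − 0.116) × (1 − 0.075) × (1 − 0.179) × (1 − 0.377).
= 0.884 × 0.925 × 0.821 × 0.623 = 0.418240.

0.41824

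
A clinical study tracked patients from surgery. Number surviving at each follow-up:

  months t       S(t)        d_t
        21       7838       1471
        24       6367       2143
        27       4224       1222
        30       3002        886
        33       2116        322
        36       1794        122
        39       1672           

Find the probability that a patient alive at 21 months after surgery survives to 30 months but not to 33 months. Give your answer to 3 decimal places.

This is the probability of reaching 30 but not 33, conditional on being alive at 21: (S(30) − S(33)) / S(21).
= (3002 − 2116) / 7838 = 886 / 7838 = 0.113039.

0.113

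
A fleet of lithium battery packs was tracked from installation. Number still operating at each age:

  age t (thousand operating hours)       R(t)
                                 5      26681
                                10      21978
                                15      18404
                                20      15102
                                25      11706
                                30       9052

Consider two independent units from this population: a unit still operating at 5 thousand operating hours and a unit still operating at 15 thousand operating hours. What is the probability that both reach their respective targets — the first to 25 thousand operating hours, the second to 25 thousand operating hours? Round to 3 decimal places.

0.279

p₁ = R(25)/R(5) = 11706/26681 = 0.438739; p₂ = R(25)/R(15) = 11706/18404 = 0.636057.
P(both) = p₁ × p₂ = 0.438739 × 0.636057 = 0.279063.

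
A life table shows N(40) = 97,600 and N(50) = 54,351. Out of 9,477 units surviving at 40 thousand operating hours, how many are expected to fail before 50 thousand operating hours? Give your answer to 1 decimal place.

The relevant probability is 1 − 54,351/97,600 = 0.443125.
Expected number = 9,477 × 0.443125 = 4199.5.

4199.5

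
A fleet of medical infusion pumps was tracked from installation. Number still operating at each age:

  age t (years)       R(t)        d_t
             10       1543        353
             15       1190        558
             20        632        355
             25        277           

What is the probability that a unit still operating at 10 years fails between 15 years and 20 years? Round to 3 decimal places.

0.362

This is the probability of reaching 15 but not 20, conditional on being operational at 10: (R(15) − R(20)) / R(10).
= (1190 − 632) / 1543 = 558 / 1543 = 0.361633.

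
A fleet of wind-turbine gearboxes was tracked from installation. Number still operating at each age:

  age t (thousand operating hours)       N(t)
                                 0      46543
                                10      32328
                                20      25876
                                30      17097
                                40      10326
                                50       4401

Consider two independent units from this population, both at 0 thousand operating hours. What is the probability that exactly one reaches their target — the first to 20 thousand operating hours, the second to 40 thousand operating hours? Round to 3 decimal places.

0.531

p₁ = N(20)/N(0) = 25876/46543 = 0.555959; p₂ = N(40)/N(0) = 10326/46543 = 0.221859.
P(exactly one) = p₁(1−p₂) + (1−p₁)p₂ = 0.432614 + 0.098514 = 0.531129.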